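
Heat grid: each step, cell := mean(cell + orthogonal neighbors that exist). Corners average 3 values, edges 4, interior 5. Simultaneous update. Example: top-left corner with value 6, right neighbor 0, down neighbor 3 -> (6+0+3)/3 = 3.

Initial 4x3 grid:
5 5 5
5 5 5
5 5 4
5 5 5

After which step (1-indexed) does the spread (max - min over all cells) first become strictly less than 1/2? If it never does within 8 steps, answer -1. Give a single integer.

Answer: 1

Derivation:
Step 1: max=5, min=14/3, spread=1/3
  -> spread < 1/2 first at step 1
Step 2: max=5, min=569/120, spread=31/120
Step 3: max=5, min=5189/1080, spread=211/1080
Step 4: max=8953/1800, min=523103/108000, spread=14077/108000
Step 5: max=536317/108000, min=4719593/972000, spread=5363/48600
Step 6: max=297131/60000, min=142059191/29160000, spread=93859/1166400
Step 7: max=480663533/97200000, min=8537725519/1749600000, spread=4568723/69984000
Step 8: max=14398381111/2916000000, min=513099564371/104976000000, spread=8387449/167961600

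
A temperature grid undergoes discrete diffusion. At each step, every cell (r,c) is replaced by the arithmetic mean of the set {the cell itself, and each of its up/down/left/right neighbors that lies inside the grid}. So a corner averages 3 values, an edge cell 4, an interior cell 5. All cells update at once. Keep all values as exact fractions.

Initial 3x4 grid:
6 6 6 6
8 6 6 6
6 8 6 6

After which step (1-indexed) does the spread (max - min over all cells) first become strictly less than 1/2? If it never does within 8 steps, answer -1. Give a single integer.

Answer: 5

Derivation:
Step 1: max=22/3, min=6, spread=4/3
Step 2: max=273/40, min=6, spread=33/40
Step 3: max=7339/1080, min=6, spread=859/1080
Step 4: max=430403/64800, min=5479/900, spread=7183/12960
Step 5: max=25667077/3888000, min=330211/54000, spread=378377/777600
  -> spread < 1/2 first at step 5
Step 6: max=1525341623/233280000, min=3329789/540000, spread=3474911/9331200
Step 7: max=91063600357/13996800000, min=301053989/48600000, spread=174402061/559872000
Step 8: max=5436132566063/839808000000, min=36303816727/5832000000, spread=1667063659/6718464000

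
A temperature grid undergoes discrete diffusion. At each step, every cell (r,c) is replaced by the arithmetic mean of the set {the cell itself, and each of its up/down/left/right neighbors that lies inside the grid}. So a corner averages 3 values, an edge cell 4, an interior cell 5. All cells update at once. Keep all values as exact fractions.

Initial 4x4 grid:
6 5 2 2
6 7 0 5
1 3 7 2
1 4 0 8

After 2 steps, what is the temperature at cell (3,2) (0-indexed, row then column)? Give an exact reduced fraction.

Answer: 749/240

Derivation:
Step 1: cell (3,2) = 19/4
Step 2: cell (3,2) = 749/240
Full grid after step 2:
  47/9 1027/240 289/80 5/2
  1057/240 114/25 153/50 299/80
  283/80 63/20 17/4 809/240
  9/4 263/80 749/240 163/36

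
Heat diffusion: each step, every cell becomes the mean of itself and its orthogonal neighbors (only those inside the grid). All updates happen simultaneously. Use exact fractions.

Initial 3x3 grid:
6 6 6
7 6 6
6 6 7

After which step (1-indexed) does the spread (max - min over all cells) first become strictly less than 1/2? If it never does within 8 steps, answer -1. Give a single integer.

Answer: 1

Derivation:
Step 1: max=19/3, min=6, spread=1/3
  -> spread < 1/2 first at step 1
Step 2: max=1507/240, min=73/12, spread=47/240
Step 3: max=6781/1080, min=491/80, spread=61/432
Step 4: max=405437/64800, min=266033/43200, spread=511/5184
Step 5: max=24287089/3888000, min=16011851/2592000, spread=4309/62208
Step 6: max=1454663633/233280000, min=320738099/51840000, spread=36295/746496
Step 7: max=87189843901/13996800000, min=57808049059/9331200000, spread=305773/8957952
Step 8: max=5226945511397/839808000000, min=3471213929473/559872000000, spread=2575951/107495424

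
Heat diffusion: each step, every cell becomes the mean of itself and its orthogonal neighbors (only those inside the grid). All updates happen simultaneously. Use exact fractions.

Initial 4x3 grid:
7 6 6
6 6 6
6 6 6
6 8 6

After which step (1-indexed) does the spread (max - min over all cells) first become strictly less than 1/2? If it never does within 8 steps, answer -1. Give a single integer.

Answer: 3

Derivation:
Step 1: max=20/3, min=6, spread=2/3
Step 2: max=787/120, min=6, spread=67/120
Step 3: max=13879/2160, min=875/144, spread=377/1080
  -> spread < 1/2 first at step 3
Step 4: max=2755291/432000, min=9803/1600, spread=108481/432000
Step 5: max=24674231/3888000, min=15902759/2592000, spread=328037/1555200
Step 6: max=9828594331/1555200000, min=958040021/155520000, spread=248194121/1555200000
Step 7: max=88279917821/13996800000, min=19195882013/3110400000, spread=151875901/1119744000
Step 8: max=5284949895439/839808000000, min=3462976390501/559872000000, spread=289552991/2687385600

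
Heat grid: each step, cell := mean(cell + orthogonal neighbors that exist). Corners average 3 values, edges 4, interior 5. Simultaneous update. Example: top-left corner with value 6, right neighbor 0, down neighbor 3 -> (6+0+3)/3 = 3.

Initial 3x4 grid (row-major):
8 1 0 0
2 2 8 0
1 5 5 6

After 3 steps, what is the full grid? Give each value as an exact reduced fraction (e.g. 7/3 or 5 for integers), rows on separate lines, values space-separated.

After step 1:
  11/3 11/4 9/4 0
  13/4 18/5 3 7/2
  8/3 13/4 6 11/3
After step 2:
  29/9 46/15 2 23/12
  791/240 317/100 367/100 61/24
  55/18 931/240 191/48 79/18
After step 3:
  6901/2160 10313/3600 799/300 155/72
  45877/14400 10249/3000 18433/6000 22531/7200
  3683/1080 25351/7200 28651/7200 1571/432

Answer: 6901/2160 10313/3600 799/300 155/72
45877/14400 10249/3000 18433/6000 22531/7200
3683/1080 25351/7200 28651/7200 1571/432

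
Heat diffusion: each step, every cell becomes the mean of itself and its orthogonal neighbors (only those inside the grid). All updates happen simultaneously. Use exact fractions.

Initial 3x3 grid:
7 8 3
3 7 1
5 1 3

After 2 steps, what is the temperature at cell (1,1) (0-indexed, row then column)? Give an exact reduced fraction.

Step 1: cell (1,1) = 4
Step 2: cell (1,1) = 93/20
Full grid after step 2:
  71/12 81/16 55/12
  37/8 93/20 79/24
  25/6 19/6 55/18

Answer: 93/20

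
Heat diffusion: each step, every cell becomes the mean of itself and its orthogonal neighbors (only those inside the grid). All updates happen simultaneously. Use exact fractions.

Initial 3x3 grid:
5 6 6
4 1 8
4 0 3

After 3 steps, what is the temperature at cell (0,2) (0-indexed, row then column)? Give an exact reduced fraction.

Answer: 2677/540

Derivation:
Step 1: cell (0,2) = 20/3
Step 2: cell (0,2) = 47/9
Step 3: cell (0,2) = 2677/540
Full grid after step 3:
  196/45 32773/7200 2677/540
  26023/7200 4017/1000 30473/7200
  3419/1080 2881/900 3989/1080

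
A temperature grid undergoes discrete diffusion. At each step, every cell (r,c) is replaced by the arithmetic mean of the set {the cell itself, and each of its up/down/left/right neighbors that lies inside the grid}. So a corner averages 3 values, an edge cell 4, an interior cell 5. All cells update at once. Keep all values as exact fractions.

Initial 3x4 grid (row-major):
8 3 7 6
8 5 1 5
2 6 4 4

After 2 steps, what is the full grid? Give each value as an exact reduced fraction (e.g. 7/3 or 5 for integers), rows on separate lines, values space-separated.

After step 1:
  19/3 23/4 17/4 6
  23/4 23/5 22/5 4
  16/3 17/4 15/4 13/3
After step 2:
  107/18 157/30 51/10 19/4
  1321/240 99/20 21/5 281/60
  46/9 269/60 251/60 145/36

Answer: 107/18 157/30 51/10 19/4
1321/240 99/20 21/5 281/60
46/9 269/60 251/60 145/36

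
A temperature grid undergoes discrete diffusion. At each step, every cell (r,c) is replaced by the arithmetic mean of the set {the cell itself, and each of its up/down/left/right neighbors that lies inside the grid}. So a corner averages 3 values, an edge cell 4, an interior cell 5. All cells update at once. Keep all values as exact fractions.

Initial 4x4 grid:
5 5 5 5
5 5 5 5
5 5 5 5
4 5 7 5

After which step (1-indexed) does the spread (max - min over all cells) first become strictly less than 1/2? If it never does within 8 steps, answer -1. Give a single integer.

Answer: 3

Derivation:
Step 1: max=17/3, min=14/3, spread=1
Step 2: max=1309/240, min=233/48, spread=3/5
Step 3: max=11599/2160, min=35569/7200, spread=9283/21600
  -> spread < 1/2 first at step 3
Step 4: max=342589/64800, min=1073563/216000, spread=205201/648000
Step 5: max=10209367/1944000, min=10762303/2160000, spread=5232943/19440000
Step 6: max=304026433/58320000, min=32333701/6480000, spread=3255781/14580000
Step 7: max=9078264679/1749600000, min=38883659/7776000, spread=82360351/437400000
Step 8: max=271216411489/52488000000, min=1947541483/388800000, spread=2074577821/13122000000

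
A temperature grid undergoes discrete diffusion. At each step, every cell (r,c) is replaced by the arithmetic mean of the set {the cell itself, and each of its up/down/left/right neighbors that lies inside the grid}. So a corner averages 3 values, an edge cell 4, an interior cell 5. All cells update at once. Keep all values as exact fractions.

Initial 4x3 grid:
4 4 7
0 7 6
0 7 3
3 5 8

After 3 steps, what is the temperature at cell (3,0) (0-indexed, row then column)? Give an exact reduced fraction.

Answer: 1013/270

Derivation:
Step 1: cell (3,0) = 8/3
Step 2: cell (3,0) = 131/36
Step 3: cell (3,0) = 1013/270
Full grid after step 3:
  8263/2160 33437/7200 11413/2160
  26167/7200 13633/3000 38167/7200
  26257/7200 8927/2000 38357/7200
  1013/270 22273/4800 5617/1080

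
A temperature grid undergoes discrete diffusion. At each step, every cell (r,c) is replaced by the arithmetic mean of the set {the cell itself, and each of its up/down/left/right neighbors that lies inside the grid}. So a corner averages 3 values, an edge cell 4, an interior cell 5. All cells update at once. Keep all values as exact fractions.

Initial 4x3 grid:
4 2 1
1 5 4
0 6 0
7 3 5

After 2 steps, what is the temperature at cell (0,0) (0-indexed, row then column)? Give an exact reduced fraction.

Answer: 47/18

Derivation:
Step 1: cell (0,0) = 7/3
Step 2: cell (0,0) = 47/18
Full grid after step 2:
  47/18 169/60 47/18
  179/60 72/25 731/240
  91/30 189/50 703/240
  145/36 281/80 35/9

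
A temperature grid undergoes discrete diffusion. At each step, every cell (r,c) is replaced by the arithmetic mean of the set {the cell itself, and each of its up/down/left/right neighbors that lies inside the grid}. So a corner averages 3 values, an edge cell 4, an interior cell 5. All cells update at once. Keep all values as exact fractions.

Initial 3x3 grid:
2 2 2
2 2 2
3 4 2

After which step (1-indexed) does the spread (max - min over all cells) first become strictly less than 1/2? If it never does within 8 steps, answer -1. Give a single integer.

Step 1: max=3, min=2, spread=1
Step 2: max=649/240, min=2, spread=169/240
Step 3: max=467/180, min=2539/1200, spread=1723/3600
  -> spread < 1/2 first at step 3
Step 4: max=8983/3600, min=11687/5400, spread=143/432
Step 5: max=1590103/648000, min=26657/12000, spread=1205/5184
Step 6: max=93847741/38880000, min=43751683/19440000, spread=10151/62208
Step 7: max=619858903/259200000, min=2655744751/1166400000, spread=85517/746496
Step 8: max=332180072069/139968000000, min=53487222949/23328000000, spread=720431/8957952

Answer: 3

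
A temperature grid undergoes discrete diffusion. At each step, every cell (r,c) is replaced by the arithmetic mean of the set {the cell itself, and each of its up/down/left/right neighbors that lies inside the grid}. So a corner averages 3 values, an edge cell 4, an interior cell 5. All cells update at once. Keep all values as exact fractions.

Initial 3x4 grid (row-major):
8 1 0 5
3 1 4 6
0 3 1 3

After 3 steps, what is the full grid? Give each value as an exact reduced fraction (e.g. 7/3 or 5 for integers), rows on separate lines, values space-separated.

Answer: 133/45 208/75 5437/1800 3527/1080
1041/400 651/250 2779/1000 8081/2400
211/90 1339/600 4937/1800 3397/1080

Derivation:
After step 1:
  4 5/2 5/2 11/3
  3 12/5 12/5 9/2
  2 5/4 11/4 10/3
After step 2:
  19/6 57/20 83/30 32/9
  57/20 231/100 291/100 139/40
  25/12 21/10 73/30 127/36
After step 3:
  133/45 208/75 5437/1800 3527/1080
  1041/400 651/250 2779/1000 8081/2400
  211/90 1339/600 4937/1800 3397/1080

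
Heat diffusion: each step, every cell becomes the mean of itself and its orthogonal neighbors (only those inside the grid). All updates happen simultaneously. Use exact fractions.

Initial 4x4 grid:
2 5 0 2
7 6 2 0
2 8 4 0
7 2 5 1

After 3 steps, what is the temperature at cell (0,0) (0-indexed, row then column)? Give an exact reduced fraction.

Answer: 9451/2160

Derivation:
Step 1: cell (0,0) = 14/3
Step 2: cell (0,0) = 73/18
Step 3: cell (0,0) = 9451/2160
Full grid after step 3:
  9451/2160 12707/3600 9359/3600 3439/2160
  31939/7200 5069/1200 16117/6000 13783/7200
  35683/7200 24877/6000 6651/2000 1679/800
  9919/2160 16049/3600 1277/400 1841/720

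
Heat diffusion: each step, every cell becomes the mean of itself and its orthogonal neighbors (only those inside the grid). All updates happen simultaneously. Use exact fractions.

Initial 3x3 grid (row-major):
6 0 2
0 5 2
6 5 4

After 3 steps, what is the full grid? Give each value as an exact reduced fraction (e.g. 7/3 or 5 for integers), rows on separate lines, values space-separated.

Answer: 1019/360 41953/14400 2707/1080
51053/14400 18361/6000 15451/4800
7969/2160 877/225 7429/2160

Derivation:
After step 1:
  2 13/4 4/3
  17/4 12/5 13/4
  11/3 5 11/3
After step 2:
  19/6 539/240 47/18
  739/240 363/100 213/80
  155/36 221/60 143/36
After step 3:
  1019/360 41953/14400 2707/1080
  51053/14400 18361/6000 15451/4800
  7969/2160 877/225 7429/2160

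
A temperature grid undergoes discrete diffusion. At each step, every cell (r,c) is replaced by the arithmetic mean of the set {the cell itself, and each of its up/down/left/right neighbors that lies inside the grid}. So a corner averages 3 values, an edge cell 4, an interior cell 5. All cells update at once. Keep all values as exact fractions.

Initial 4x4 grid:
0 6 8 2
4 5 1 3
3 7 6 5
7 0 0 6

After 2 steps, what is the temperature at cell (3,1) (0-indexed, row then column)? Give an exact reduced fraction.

Step 1: cell (3,1) = 7/2
Step 2: cell (3,1) = 421/120
Full grid after step 2:
  133/36 127/30 269/60 34/9
  971/240 423/100 4 1001/240
  947/240 427/100 103/25 913/240
  145/36 421/120 419/120 35/9

Answer: 421/120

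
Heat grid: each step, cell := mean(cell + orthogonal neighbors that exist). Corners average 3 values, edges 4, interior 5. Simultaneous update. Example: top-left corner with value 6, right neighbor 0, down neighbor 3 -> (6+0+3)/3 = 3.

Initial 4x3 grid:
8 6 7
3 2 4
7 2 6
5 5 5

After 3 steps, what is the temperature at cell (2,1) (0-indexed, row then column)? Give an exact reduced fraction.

Step 1: cell (2,1) = 22/5
Step 2: cell (2,1) = 411/100
Step 3: cell (2,1) = 4639/1000
Full grid after step 3:
  2731/540 74311/14400 10819/2160
  35173/7200 1724/375 4331/900
  32833/7200 4639/1000 16129/3600
  5207/1080 22027/4800 10229/2160

Answer: 4639/1000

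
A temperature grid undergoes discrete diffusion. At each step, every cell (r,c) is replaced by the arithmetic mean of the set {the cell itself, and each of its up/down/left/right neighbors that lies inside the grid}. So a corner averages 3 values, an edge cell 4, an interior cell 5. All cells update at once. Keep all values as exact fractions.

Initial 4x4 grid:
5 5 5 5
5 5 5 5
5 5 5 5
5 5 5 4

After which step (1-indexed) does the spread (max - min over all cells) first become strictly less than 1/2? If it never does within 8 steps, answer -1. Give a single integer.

Answer: 1

Derivation:
Step 1: max=5, min=14/3, spread=1/3
  -> spread < 1/2 first at step 1
Step 2: max=5, min=85/18, spread=5/18
Step 3: max=5, min=1039/216, spread=41/216
Step 4: max=5, min=31357/6480, spread=1043/6480
Step 5: max=5, min=946447/194400, spread=25553/194400
Step 6: max=89921/18000, min=28488541/5832000, spread=645863/5832000
Step 7: max=599029/120000, min=857158309/174960000, spread=16225973/174960000
Step 8: max=269299/54000, min=25766522017/5248800000, spread=409340783/5248800000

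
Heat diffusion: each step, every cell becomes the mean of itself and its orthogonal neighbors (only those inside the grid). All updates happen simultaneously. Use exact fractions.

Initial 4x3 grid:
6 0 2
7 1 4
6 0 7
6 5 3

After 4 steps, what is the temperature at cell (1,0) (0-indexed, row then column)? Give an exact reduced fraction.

Step 1: cell (1,0) = 5
Step 2: cell (1,0) = 989/240
Step 3: cell (1,0) = 29117/7200
Step 4: cell (1,0) = 823379/216000
Full grid after step 4:
  465049/129600 2761931/864000 43511/14400
  823379/216000 1279219/360000 115709/36000
  919219/216000 350111/90000 134849/36000
  70813/16200 1837883/432000 85859/21600

Answer: 823379/216000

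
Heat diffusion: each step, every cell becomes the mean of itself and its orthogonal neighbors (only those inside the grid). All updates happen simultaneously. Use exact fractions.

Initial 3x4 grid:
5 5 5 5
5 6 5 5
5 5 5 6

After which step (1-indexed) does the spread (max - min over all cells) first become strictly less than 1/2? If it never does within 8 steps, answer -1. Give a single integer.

Step 1: max=16/3, min=5, spread=1/3
  -> spread < 1/2 first at step 1
Step 2: max=95/18, min=61/12, spread=7/36
Step 3: max=11327/2160, min=12293/2400, spread=2633/21600
Step 4: max=563479/108000, min=370261/72000, spread=647/8640
Step 5: max=40494617/7776000, min=13346539/2592000, spread=455/7776
Step 6: max=2424424603/466560000, min=801939101/155520000, spread=186073/4665600
Step 7: max=145328837177/27993600000, min=48137418559/9331200000, spread=1833163/55987200
Step 8: max=8711455033243/1679616000000, min=2890350609581/559872000000, spread=80806409/3359232000

Answer: 1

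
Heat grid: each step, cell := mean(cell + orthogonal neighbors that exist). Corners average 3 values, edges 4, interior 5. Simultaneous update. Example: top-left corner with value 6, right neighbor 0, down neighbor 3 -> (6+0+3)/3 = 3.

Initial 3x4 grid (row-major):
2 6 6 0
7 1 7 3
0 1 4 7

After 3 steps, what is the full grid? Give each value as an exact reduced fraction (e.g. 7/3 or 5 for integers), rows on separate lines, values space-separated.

Answer: 178/45 771/200 1687/400 2869/720
23191/7200 23023/6000 2921/750 61397/14400
6619/2160 22681/7200 29041/7200 4451/1080

Derivation:
After step 1:
  5 15/4 19/4 3
  5/2 22/5 21/5 17/4
  8/3 3/2 19/4 14/3
After step 2:
  15/4 179/40 157/40 4
  437/120 327/100 447/100 967/240
  20/9 799/240 907/240 41/9
After step 3:
  178/45 771/200 1687/400 2869/720
  23191/7200 23023/6000 2921/750 61397/14400
  6619/2160 22681/7200 29041/7200 4451/1080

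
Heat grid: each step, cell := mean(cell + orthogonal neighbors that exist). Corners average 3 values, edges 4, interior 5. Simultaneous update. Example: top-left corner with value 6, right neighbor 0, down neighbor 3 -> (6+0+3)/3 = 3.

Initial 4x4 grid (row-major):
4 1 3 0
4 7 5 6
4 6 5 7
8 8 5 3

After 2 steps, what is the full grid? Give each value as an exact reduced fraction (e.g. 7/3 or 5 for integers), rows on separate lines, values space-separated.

After step 1:
  3 15/4 9/4 3
  19/4 23/5 26/5 9/2
  11/2 6 28/5 21/4
  20/3 27/4 21/4 5
After step 2:
  23/6 17/5 71/20 13/4
  357/80 243/50 443/100 359/80
  275/48 569/100 273/50 407/80
  227/36 37/6 113/20 31/6

Answer: 23/6 17/5 71/20 13/4
357/80 243/50 443/100 359/80
275/48 569/100 273/50 407/80
227/36 37/6 113/20 31/6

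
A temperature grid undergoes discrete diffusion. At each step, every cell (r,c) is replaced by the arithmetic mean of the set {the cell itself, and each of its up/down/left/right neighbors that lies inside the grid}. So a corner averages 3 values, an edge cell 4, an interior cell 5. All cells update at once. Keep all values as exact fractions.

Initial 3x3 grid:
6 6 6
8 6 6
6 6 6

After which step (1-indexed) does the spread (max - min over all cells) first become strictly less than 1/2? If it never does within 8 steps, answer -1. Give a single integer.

Step 1: max=20/3, min=6, spread=2/3
Step 2: max=787/120, min=6, spread=67/120
Step 3: max=6917/1080, min=607/100, spread=1807/5400
  -> spread < 1/2 first at step 3
Step 4: max=2749963/432000, min=16561/2700, spread=33401/144000
Step 5: max=24557933/3888000, min=1663391/270000, spread=3025513/19440000
Step 6: max=9796126867/1555200000, min=89155949/14400000, spread=53531/497664
Step 7: max=585904925849/93312000000, min=24119116051/3888000000, spread=450953/5971968
Step 8: max=35101223560603/5598720000000, min=2900368610519/466560000000, spread=3799043/71663616

Answer: 3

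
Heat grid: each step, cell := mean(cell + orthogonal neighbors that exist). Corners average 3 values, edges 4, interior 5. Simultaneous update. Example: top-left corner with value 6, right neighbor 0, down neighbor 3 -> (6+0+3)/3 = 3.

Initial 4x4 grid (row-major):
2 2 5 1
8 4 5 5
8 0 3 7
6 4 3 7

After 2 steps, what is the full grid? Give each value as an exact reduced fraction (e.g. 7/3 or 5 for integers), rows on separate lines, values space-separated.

After step 1:
  4 13/4 13/4 11/3
  11/2 19/5 22/5 9/2
  11/2 19/5 18/5 11/2
  6 13/4 17/4 17/3
After step 2:
  17/4 143/40 437/120 137/36
  47/10 83/20 391/100 271/60
  26/5 399/100 431/100 289/60
  59/12 173/40 503/120 185/36

Answer: 17/4 143/40 437/120 137/36
47/10 83/20 391/100 271/60
26/5 399/100 431/100 289/60
59/12 173/40 503/120 185/36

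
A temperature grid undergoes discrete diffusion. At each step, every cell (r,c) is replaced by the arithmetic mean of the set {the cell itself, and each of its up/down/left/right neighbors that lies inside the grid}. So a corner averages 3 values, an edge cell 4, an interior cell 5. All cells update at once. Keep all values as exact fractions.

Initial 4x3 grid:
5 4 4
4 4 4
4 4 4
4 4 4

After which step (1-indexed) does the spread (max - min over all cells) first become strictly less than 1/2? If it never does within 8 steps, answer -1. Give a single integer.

Answer: 1

Derivation:
Step 1: max=13/3, min=4, spread=1/3
  -> spread < 1/2 first at step 1
Step 2: max=77/18, min=4, spread=5/18
Step 3: max=905/216, min=4, spread=41/216
Step 4: max=107897/25920, min=4, spread=4217/25920
Step 5: max=6429949/1555200, min=28879/7200, spread=38417/311040
Step 6: max=384448211/93312000, min=578597/144000, spread=1903471/18662400
Step 7: max=22995869089/5598720000, min=17395759/4320000, spread=18038617/223948800
Step 8: max=1376960982851/335923200000, min=1568126759/388800000, spread=883978523/13436928000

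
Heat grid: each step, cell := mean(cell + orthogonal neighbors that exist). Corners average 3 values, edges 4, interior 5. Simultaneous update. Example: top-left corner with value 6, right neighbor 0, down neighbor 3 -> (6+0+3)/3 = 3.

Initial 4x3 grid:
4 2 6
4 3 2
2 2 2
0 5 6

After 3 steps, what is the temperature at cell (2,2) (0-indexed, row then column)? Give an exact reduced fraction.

Answer: 22769/7200

Derivation:
Step 1: cell (2,2) = 3
Step 2: cell (2,2) = 803/240
Step 3: cell (2,2) = 22769/7200
Full grid after step 3:
  1709/540 47783/14400 877/270
  21539/7200 17947/6000 23339/7200
  19169/7200 17977/6000 22769/7200
  2989/1080 43073/14400 3619/1080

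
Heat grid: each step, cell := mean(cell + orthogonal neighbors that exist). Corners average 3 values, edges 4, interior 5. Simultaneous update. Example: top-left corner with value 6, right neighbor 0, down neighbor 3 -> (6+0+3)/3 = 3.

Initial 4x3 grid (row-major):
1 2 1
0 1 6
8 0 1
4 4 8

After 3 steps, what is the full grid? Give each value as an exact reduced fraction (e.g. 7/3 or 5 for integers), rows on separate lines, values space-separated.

Answer: 1301/720 3053/1600 1591/720
689/300 4691/2000 1027/400
5699/1800 9599/3000 11773/3600
4189/1080 13793/3600 2057/540

Derivation:
After step 1:
  1 5/4 3
  5/2 9/5 9/4
  3 14/5 15/4
  16/3 4 13/3
After step 2:
  19/12 141/80 13/6
  83/40 53/25 27/10
  409/120 307/100 197/60
  37/9 247/60 145/36
After step 3:
  1301/720 3053/1600 1591/720
  689/300 4691/2000 1027/400
  5699/1800 9599/3000 11773/3600
  4189/1080 13793/3600 2057/540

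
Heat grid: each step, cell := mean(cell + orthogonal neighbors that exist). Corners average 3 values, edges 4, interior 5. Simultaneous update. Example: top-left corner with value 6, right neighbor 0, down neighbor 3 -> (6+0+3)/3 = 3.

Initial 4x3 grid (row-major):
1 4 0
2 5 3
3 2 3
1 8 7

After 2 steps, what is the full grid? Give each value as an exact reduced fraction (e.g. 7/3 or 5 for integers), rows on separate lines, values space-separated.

After step 1:
  7/3 5/2 7/3
  11/4 16/5 11/4
  2 21/5 15/4
  4 9/2 6
After step 2:
  91/36 311/120 91/36
  617/240 77/25 361/120
  259/80 353/100 167/40
  7/2 187/40 19/4

Answer: 91/36 311/120 91/36
617/240 77/25 361/120
259/80 353/100 167/40
7/2 187/40 19/4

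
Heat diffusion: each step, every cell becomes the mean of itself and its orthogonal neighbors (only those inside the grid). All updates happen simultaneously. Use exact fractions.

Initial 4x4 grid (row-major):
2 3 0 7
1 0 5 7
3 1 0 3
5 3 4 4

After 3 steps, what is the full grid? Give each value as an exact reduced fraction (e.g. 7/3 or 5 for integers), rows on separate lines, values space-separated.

Answer: 35/18 107/50 148/45 2101/540
189/100 289/125 4357/1500 283/72
439/180 3487/1500 1126/375 6151/1800
1471/540 1019/360 5251/1800 917/270

Derivation:
After step 1:
  2 5/4 15/4 14/3
  3/2 2 12/5 11/2
  5/2 7/5 13/5 7/2
  11/3 13/4 11/4 11/3
After step 2:
  19/12 9/4 181/60 167/36
  2 171/100 13/4 241/60
  34/15 47/20 253/100 229/60
  113/36 83/30 46/15 119/36
After step 3:
  35/18 107/50 148/45 2101/540
  189/100 289/125 4357/1500 283/72
  439/180 3487/1500 1126/375 6151/1800
  1471/540 1019/360 5251/1800 917/270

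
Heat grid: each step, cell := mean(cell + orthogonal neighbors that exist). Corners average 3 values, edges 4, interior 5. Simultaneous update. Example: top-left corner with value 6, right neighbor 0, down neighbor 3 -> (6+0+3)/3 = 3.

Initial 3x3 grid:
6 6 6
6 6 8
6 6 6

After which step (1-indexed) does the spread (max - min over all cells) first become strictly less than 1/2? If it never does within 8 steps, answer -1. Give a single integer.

Step 1: max=20/3, min=6, spread=2/3
Step 2: max=787/120, min=6, spread=67/120
Step 3: max=6917/1080, min=607/100, spread=1807/5400
  -> spread < 1/2 first at step 3
Step 4: max=2749963/432000, min=16561/2700, spread=33401/144000
Step 5: max=24557933/3888000, min=1663391/270000, spread=3025513/19440000
Step 6: max=9796126867/1555200000, min=89155949/14400000, spread=53531/497664
Step 7: max=585904925849/93312000000, min=24119116051/3888000000, spread=450953/5971968
Step 8: max=35101223560603/5598720000000, min=2900368610519/466560000000, spread=3799043/71663616

Answer: 3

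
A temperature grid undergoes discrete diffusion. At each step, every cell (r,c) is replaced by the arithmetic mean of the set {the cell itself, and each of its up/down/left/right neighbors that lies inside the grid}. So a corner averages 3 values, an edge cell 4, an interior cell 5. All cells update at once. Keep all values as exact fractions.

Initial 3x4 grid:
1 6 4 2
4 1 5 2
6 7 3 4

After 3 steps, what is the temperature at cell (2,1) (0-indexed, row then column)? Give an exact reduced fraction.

Step 1: cell (2,1) = 17/4
Step 2: cell (2,1) = 289/60
Step 3: cell (2,1) = 7399/1800
Full grid after step 3:
  8161/2160 25021/7200 26041/7200 691/216
  6899/1800 24563/6000 10499/3000 50417/14400
  601/135 7399/1800 4861/1200 499/144

Answer: 7399/1800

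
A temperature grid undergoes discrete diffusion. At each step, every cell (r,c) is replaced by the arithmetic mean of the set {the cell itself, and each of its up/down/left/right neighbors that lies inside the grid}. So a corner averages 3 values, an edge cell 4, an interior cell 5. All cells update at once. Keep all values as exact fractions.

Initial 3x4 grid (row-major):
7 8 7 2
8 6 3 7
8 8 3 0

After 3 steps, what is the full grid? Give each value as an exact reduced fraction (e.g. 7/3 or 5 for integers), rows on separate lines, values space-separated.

Answer: 15301/2160 23369/3600 9587/1800 2573/540
101921/14400 4673/750 30649/6000 14939/3600
619/90 4857/800 33473/7200 8687/2160

Derivation:
After step 1:
  23/3 7 5 16/3
  29/4 33/5 26/5 3
  8 25/4 7/2 10/3
After step 2:
  263/36 197/30 169/30 40/9
  1771/240 323/50 233/50 253/60
  43/6 487/80 1097/240 59/18
After step 3:
  15301/2160 23369/3600 9587/1800 2573/540
  101921/14400 4673/750 30649/6000 14939/3600
  619/90 4857/800 33473/7200 8687/2160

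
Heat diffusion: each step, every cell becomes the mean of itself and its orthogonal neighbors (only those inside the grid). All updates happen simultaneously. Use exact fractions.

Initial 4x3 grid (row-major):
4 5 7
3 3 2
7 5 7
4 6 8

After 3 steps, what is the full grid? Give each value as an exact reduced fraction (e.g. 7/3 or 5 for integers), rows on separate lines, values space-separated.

Answer: 1019/240 64439/14400 2449/540
907/200 6799/1500 35377/7200
17681/3600 1981/375 4293/800
11851/2160 81059/14400 89/15

Derivation:
After step 1:
  4 19/4 14/3
  17/4 18/5 19/4
  19/4 28/5 11/2
  17/3 23/4 7
After step 2:
  13/3 1021/240 85/18
  83/20 459/100 1111/240
  76/15 126/25 457/80
  97/18 1441/240 73/12
After step 3:
  1019/240 64439/14400 2449/540
  907/200 6799/1500 35377/7200
  17681/3600 1981/375 4293/800
  11851/2160 81059/14400 89/15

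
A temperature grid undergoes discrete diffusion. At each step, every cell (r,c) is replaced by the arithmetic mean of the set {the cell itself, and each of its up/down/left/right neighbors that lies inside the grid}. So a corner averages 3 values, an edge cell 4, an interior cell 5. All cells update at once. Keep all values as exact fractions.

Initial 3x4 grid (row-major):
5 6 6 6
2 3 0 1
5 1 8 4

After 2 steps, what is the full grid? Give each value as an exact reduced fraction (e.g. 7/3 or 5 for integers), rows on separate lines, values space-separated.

Answer: 157/36 487/120 523/120 139/36
263/80 19/5 33/10 901/240
32/9 377/120 463/120 31/9

Derivation:
After step 1:
  13/3 5 9/2 13/3
  15/4 12/5 18/5 11/4
  8/3 17/4 13/4 13/3
After step 2:
  157/36 487/120 523/120 139/36
  263/80 19/5 33/10 901/240
  32/9 377/120 463/120 31/9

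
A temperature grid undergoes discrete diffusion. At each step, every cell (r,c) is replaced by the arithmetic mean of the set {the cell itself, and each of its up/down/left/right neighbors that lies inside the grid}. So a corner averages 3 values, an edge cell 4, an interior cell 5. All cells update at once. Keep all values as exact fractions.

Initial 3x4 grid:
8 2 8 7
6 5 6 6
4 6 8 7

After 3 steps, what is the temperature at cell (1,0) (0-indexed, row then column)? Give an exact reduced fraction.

Step 1: cell (1,0) = 23/4
Step 2: cell (1,0) = 257/48
Step 3: cell (1,0) = 80447/14400
Full grid after step 3:
  2365/432 20803/3600 2427/400 292/45
  80447/14400 34093/6000 6293/1000 15637/2400
  2401/432 21253/3600 7531/1200 401/60

Answer: 80447/14400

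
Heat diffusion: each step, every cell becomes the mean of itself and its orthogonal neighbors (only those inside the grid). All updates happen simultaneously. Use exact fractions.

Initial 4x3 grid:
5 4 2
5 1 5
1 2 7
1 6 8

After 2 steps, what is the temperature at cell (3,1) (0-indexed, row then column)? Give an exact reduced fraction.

Answer: 1039/240

Derivation:
Step 1: cell (3,1) = 17/4
Step 2: cell (3,1) = 1039/240
Full grid after step 2:
  32/9 221/60 125/36
  799/240 331/100 979/240
  679/240 94/25 393/80
  55/18 1039/240 67/12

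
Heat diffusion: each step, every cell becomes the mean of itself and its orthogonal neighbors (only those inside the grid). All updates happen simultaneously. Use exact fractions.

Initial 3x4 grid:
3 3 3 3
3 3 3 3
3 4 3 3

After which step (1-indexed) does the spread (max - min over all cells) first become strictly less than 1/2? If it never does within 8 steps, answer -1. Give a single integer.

Answer: 1

Derivation:
Step 1: max=10/3, min=3, spread=1/3
  -> spread < 1/2 first at step 1
Step 2: max=391/120, min=3, spread=31/120
Step 3: max=3451/1080, min=3, spread=211/1080
Step 4: max=340897/108000, min=5447/1800, spread=14077/108000
Step 5: max=3056407/972000, min=327683/108000, spread=5363/48600
Step 6: max=91220809/29160000, min=182869/60000, spread=93859/1166400
Step 7: max=5459074481/1749600000, min=296936467/97200000, spread=4568723/69984000
Step 8: max=326708435629/104976000000, min=8929618889/2916000000, spread=8387449/167961600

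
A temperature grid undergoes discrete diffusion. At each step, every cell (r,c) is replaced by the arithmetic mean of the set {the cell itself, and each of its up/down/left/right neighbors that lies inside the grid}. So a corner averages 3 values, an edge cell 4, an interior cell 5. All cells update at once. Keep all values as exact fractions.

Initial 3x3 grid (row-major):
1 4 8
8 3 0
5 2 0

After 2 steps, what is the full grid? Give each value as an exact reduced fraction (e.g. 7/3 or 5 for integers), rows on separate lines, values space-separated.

Answer: 151/36 59/15 43/12
1019/240 169/50 649/240
47/12 347/120 71/36

Derivation:
After step 1:
  13/3 4 4
  17/4 17/5 11/4
  5 5/2 2/3
After step 2:
  151/36 59/15 43/12
  1019/240 169/50 649/240
  47/12 347/120 71/36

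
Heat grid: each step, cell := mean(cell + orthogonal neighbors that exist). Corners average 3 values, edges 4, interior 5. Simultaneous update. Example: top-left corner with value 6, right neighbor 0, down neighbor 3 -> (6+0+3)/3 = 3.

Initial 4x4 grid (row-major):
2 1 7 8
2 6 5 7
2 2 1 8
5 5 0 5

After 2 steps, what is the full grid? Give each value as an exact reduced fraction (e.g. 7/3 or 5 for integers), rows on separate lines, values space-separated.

After step 1:
  5/3 4 21/4 22/3
  3 16/5 26/5 7
  11/4 16/5 16/5 21/4
  4 3 11/4 13/3
After step 2:
  26/9 847/240 1307/240 235/36
  637/240 93/25 477/100 1487/240
  259/80 307/100 98/25 1187/240
  13/4 259/80 797/240 37/9

Answer: 26/9 847/240 1307/240 235/36
637/240 93/25 477/100 1487/240
259/80 307/100 98/25 1187/240
13/4 259/80 797/240 37/9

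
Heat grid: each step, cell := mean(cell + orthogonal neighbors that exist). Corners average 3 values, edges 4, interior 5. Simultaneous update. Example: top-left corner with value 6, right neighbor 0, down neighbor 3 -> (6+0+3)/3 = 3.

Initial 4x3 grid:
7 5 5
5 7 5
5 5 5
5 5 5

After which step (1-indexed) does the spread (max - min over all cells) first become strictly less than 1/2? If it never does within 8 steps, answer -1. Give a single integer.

Answer: 5

Derivation:
Step 1: max=6, min=5, spread=1
Step 2: max=53/9, min=5, spread=8/9
Step 3: max=20309/3600, min=1013/200, spread=83/144
Step 4: max=182369/32400, min=18391/3600, spread=337/648
Step 5: max=10780021/1944000, min=1239551/240000, spread=7396579/19440000
  -> spread < 1/2 first at step 5
Step 6: max=643502039/116640000, min=33623273/6480000, spread=61253/186624
Step 7: max=38341541401/6998400000, min=2030278057/388800000, spread=14372291/55987200
Step 8: max=2291254572059/419904000000, min=122275492163/23328000000, spread=144473141/671846400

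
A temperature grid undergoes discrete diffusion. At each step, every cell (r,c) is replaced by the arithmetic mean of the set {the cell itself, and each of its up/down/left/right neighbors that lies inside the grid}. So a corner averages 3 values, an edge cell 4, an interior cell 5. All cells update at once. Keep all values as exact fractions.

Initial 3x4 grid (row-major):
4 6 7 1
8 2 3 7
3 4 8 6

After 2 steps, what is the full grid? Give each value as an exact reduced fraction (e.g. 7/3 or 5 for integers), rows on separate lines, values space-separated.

Answer: 5 49/10 97/20 9/2
397/80 93/20 19/4 433/80
9/2 191/40 219/40 11/2

Derivation:
After step 1:
  6 19/4 17/4 5
  17/4 23/5 27/5 17/4
  5 17/4 21/4 7
After step 2:
  5 49/10 97/20 9/2
  397/80 93/20 19/4 433/80
  9/2 191/40 219/40 11/2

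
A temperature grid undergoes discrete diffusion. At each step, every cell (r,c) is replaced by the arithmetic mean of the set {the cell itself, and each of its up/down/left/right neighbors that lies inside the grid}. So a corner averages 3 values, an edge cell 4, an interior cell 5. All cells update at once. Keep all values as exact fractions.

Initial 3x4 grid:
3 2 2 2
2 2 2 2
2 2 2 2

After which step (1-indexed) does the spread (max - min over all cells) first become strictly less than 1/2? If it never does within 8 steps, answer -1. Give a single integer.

Answer: 1

Derivation:
Step 1: max=7/3, min=2, spread=1/3
  -> spread < 1/2 first at step 1
Step 2: max=41/18, min=2, spread=5/18
Step 3: max=473/216, min=2, spread=41/216
Step 4: max=56057/25920, min=2, spread=4217/25920
Step 5: max=3319549/1555200, min=14479/7200, spread=38417/311040
Step 6: max=197824211/93312000, min=290597/144000, spread=1903471/18662400
Step 7: max=11798429089/5598720000, min=8755759/4320000, spread=18038617/223948800
Step 8: max=705114582851/335923200000, min=790526759/388800000, spread=883978523/13436928000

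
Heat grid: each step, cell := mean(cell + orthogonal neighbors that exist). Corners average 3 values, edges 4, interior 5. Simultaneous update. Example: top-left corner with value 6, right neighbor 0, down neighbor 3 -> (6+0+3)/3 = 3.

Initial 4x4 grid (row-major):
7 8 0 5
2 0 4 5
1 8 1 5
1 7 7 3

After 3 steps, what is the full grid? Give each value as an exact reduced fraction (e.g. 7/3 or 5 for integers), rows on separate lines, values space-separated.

Answer: 4457/1080 13529/3600 14437/3600 1561/432
3161/900 2401/600 21239/6000 29069/7200
283/75 1467/400 4339/1000 9583/2400
2653/720 10471/2400 10343/2400 335/72

Derivation:
After step 1:
  17/3 15/4 17/4 10/3
  5/2 22/5 2 19/4
  3 17/5 5 7/2
  3 23/4 9/2 5
After step 2:
  143/36 271/60 10/3 37/9
  467/120 321/100 102/25 163/48
  119/40 431/100 92/25 73/16
  47/12 333/80 81/16 13/3
After step 3:
  4457/1080 13529/3600 14437/3600 1561/432
  3161/900 2401/600 21239/6000 29069/7200
  283/75 1467/400 4339/1000 9583/2400
  2653/720 10471/2400 10343/2400 335/72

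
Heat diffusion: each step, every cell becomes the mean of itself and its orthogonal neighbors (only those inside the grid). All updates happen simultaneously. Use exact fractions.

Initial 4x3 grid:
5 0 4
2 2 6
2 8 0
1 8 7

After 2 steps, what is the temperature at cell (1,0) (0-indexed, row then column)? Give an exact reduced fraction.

Step 1: cell (1,0) = 11/4
Step 2: cell (1,0) = 179/60
Full grid after step 2:
  47/18 721/240 109/36
  179/60 161/50 911/240
  41/12 221/50 69/16
  155/36 14/3 65/12

Answer: 179/60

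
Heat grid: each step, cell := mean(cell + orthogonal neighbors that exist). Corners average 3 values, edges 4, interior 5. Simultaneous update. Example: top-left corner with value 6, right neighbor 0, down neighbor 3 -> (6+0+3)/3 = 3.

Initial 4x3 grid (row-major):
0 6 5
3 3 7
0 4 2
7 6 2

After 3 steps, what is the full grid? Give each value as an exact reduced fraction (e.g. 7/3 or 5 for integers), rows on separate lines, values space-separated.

After step 1:
  3 7/2 6
  3/2 23/5 17/4
  7/2 3 15/4
  13/3 19/4 10/3
After step 2:
  8/3 171/40 55/12
  63/20 337/100 93/20
  37/12 98/25 43/12
  151/36 185/48 71/18
After step 3:
  1211/360 2979/800 1621/360
  1227/400 3873/1000 607/150
  12913/3600 21373/6000 1811/450
  1603/432 57287/14400 1639/432

Answer: 1211/360 2979/800 1621/360
1227/400 3873/1000 607/150
12913/3600 21373/6000 1811/450
1603/432 57287/14400 1639/432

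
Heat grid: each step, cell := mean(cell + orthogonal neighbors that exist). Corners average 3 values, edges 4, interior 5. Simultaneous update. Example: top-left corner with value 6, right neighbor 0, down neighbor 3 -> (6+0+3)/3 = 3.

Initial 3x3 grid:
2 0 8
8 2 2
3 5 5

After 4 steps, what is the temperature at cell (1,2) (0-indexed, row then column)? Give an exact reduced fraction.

Answer: 3226691/864000

Derivation:
Step 1: cell (1,2) = 17/4
Step 2: cell (1,2) = 899/240
Step 3: cell (1,2) = 53653/14400
Step 4: cell (1,2) = 3226691/864000
Full grid after step 4:
  465673/129600 384227/108000 461623/129600
  3281941/864000 449489/120000 3226691/864000
  257699/64800 3417941/864000 42079/10800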